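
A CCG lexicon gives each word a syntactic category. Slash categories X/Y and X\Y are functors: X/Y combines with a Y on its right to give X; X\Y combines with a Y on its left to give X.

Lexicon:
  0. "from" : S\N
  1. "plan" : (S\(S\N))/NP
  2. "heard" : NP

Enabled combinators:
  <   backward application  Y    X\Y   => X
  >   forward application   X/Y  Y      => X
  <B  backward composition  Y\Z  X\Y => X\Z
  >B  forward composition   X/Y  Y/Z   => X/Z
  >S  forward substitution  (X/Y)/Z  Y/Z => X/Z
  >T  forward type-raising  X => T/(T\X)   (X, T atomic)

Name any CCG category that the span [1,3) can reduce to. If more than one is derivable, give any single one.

[0,3] S   <
  [0,1] "from" : S\N
  [1,3] S\(S\N)   >
    [1,2] "plan" : (S\(S\N))/NP
    [2,3] "heard" : NP

S\(S\N)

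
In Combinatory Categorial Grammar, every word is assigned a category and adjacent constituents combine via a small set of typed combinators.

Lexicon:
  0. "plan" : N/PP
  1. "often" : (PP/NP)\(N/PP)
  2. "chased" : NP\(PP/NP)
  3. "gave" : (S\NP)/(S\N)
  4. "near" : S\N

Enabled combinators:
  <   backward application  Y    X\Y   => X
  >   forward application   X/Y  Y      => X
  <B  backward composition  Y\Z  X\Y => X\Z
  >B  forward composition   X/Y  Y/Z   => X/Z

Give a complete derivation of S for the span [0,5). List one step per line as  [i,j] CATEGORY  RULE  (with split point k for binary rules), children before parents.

[0,1] N/PP  lex  "plan"
[1,2] (PP/NP)\(N/PP)  lex  "often"
[0,2] PP/NP  <  k=1
[2,3] NP\(PP/NP)  lex  "chased"
[0,3] NP  <  k=2
[3,4] (S\NP)/(S\N)  lex  "gave"
[4,5] S\N  lex  "near"
[3,5] S\NP  >  k=4
[0,5] S  <  k=3

[0,5] S   <
  [0,3] NP   <
    [0,2] PP/NP   <
      [0,1] "plan" : N/PP
      [1,2] "often" : (PP/NP)\(N/PP)
    [2,3] "chased" : NP\(PP/NP)
  [3,5] S\NP   >
    [3,4] "gave" : (S\NP)/(S\N)
    [4,5] "near" : S\N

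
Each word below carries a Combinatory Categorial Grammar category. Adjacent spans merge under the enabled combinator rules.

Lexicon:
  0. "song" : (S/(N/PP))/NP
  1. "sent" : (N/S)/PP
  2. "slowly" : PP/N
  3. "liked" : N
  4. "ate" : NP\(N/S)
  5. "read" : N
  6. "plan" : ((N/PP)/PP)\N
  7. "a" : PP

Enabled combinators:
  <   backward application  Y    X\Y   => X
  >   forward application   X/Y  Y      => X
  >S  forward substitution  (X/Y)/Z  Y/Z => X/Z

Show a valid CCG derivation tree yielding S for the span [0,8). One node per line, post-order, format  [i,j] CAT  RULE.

[0,8] S   >
  [0,5] S/(N/PP)   >
    [0,1] "song" : (S/(N/PP))/NP
    [1,5] NP   <
      [1,4] N/S   >
        [1,2] "sent" : (N/S)/PP
        [2,4] PP   >
          [2,3] "slowly" : PP/N
          [3,4] "liked" : N
      [4,5] "ate" : NP\(N/S)
  [5,8] N/PP   >
    [5,7] (N/PP)/PP   <
      [5,6] "read" : N
      [6,7] "plan" : ((N/PP)/PP)\N
    [7,8] "a" : PP

[0,1] (S/(N/PP))/NP  lex  "song"
[1,2] (N/S)/PP  lex  "sent"
[2,3] PP/N  lex  "slowly"
[3,4] N  lex  "liked"
[2,4] PP  >  k=3
[1,4] N/S  >  k=2
[4,5] NP\(N/S)  lex  "ate"
[1,5] NP  <  k=4
[0,5] S/(N/PP)  >  k=1
[5,6] N  lex  "read"
[6,7] ((N/PP)/PP)\N  lex  "plan"
[5,7] (N/PP)/PP  <  k=6
[7,8] PP  lex  "a"
[5,8] N/PP  >  k=7
[0,8] S  >  k=5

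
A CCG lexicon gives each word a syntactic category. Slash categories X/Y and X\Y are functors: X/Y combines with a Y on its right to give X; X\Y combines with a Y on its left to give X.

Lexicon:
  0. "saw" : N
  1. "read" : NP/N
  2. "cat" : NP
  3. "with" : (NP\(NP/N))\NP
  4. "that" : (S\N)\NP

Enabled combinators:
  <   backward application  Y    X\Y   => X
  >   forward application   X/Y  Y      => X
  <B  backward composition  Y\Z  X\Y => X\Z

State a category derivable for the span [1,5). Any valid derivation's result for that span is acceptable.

S\N

[0,5] S   <
  [0,1] "saw" : N
  [1,5] S\N   <
    [1,4] NP   <
      [1,2] "read" : NP/N
      [2,4] NP\(NP/N)   <
        [2,3] "cat" : NP
        [3,4] "with" : (NP\(NP/N))\NP
    [4,5] "that" : (S\N)\NP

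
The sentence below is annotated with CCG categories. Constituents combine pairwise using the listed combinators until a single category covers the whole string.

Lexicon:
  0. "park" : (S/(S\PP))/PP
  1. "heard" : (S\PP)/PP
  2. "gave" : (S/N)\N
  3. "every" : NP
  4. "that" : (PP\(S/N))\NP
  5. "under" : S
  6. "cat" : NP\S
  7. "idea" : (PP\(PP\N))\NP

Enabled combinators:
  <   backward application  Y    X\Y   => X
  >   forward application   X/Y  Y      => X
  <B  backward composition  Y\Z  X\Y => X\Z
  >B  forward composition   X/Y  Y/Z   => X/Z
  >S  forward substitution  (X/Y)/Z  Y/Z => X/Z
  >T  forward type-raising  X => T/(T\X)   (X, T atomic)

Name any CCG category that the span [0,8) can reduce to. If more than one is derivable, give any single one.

S

[0,8] S   >
  [0,2] S/PP   >S
    [0,1] "park" : (S/(S\PP))/PP
    [1,2] "heard" : (S\PP)/PP
  [2,8] PP   <
    [2,5] PP\N   <B
      [2,3] "gave" : (S/N)\N
      [3,5] PP\(S/N)   <
        [3,4] "every" : NP
        [4,5] "that" : (PP\(S/N))\NP
    [5,8] PP\(PP\N)   <
      [5,7] NP   <
        [5,6] "under" : S
        [6,7] "cat" : NP\S
      [7,8] "idea" : (PP\(PP\N))\NP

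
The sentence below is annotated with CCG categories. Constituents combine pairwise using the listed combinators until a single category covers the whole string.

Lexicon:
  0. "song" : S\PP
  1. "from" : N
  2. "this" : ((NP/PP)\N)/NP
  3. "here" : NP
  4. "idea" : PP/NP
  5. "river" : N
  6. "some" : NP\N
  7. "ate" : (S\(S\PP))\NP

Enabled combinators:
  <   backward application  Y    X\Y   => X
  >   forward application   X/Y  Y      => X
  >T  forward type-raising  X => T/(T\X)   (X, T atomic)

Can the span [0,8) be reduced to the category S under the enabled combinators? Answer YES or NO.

YES

[0,8] S   <
  [0,1] "song" : S\PP
  [1,8] S\(S\PP)   <
    [1,7] NP   >
      [1,4] NP/PP   <
        [1,2] "from" : N
        [2,4] (NP/PP)\N   >
          [2,3] "this" : ((NP/PP)\N)/NP
          [3,4] "here" : NP
      [4,7] PP   >
        [4,5] "idea" : PP/NP
        [5,7] NP   <
          [5,6] "river" : N
          [6,7] "some" : NP\N
    [7,8] "ate" : (S\(S\PP))\NP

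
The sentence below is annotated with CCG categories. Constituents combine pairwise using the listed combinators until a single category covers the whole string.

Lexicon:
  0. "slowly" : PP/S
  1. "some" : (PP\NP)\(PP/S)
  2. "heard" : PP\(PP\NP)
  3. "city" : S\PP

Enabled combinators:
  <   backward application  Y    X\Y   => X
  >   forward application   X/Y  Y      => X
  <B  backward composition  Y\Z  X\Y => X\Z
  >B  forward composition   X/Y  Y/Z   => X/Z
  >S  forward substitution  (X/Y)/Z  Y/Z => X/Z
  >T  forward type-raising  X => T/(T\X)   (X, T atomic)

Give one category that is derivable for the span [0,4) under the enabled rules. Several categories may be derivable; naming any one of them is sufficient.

[0,4] S   <
  [0,3] PP   <
    [0,2] PP\NP   <
      [0,1] "slowly" : PP/S
      [1,2] "some" : (PP\NP)\(PP/S)
    [2,3] "heard" : PP\(PP\NP)
  [3,4] "city" : S\PP

S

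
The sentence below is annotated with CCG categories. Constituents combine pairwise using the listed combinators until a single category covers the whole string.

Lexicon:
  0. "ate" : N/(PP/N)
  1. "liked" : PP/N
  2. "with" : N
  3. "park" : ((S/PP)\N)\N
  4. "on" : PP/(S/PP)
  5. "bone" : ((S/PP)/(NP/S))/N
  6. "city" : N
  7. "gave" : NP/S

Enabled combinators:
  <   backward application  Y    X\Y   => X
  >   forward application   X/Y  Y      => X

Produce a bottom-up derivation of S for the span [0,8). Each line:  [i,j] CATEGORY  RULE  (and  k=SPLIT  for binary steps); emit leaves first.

[0,8] S   >
  [0,4] S/PP   <
    [0,2] N   >
      [0,1] "ate" : N/(PP/N)
      [1,2] "liked" : PP/N
    [2,4] (S/PP)\N   <
      [2,3] "with" : N
      [3,4] "park" : ((S/PP)\N)\N
  [4,8] PP   >
    [4,5] "on" : PP/(S/PP)
    [5,8] S/PP   >
      [5,7] (S/PP)/(NP/S)   >
        [5,6] "bone" : ((S/PP)/(NP/S))/N
        [6,7] "city" : N
      [7,8] "gave" : NP/S

[0,1] N/(PP/N)  lex  "ate"
[1,2] PP/N  lex  "liked"
[0,2] N  >  k=1
[2,3] N  lex  "with"
[3,4] ((S/PP)\N)\N  lex  "park"
[2,4] (S/PP)\N  <  k=3
[0,4] S/PP  <  k=2
[4,5] PP/(S/PP)  lex  "on"
[5,6] ((S/PP)/(NP/S))/N  lex  "bone"
[6,7] N  lex  "city"
[5,7] (S/PP)/(NP/S)  >  k=6
[7,8] NP/S  lex  "gave"
[5,8] S/PP  >  k=7
[4,8] PP  >  k=5
[0,8] S  >  k=4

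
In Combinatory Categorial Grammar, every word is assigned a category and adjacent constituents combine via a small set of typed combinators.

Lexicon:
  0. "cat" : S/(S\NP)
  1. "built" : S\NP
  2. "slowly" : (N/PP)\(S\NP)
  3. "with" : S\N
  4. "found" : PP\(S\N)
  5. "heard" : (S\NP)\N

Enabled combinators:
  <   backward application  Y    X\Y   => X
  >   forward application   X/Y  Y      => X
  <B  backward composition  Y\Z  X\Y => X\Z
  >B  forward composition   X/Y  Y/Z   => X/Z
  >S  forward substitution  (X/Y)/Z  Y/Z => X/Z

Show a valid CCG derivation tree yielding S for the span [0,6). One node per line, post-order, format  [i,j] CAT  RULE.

[0,6] S   >
  [0,1] "cat" : S/(S\NP)
  [1,6] S\NP   <
    [1,5] N   >
      [1,3] N/PP   <
        [1,2] "built" : S\NP
        [2,3] "slowly" : (N/PP)\(S\NP)
      [3,5] PP   <
        [3,4] "with" : S\N
        [4,5] "found" : PP\(S\N)
    [5,6] "heard" : (S\NP)\N

[0,1] S/(S\NP)  lex  "cat"
[1,2] S\NP  lex  "built"
[2,3] (N/PP)\(S\NP)  lex  "slowly"
[1,3] N/PP  <  k=2
[3,4] S\N  lex  "with"
[4,5] PP\(S\N)  lex  "found"
[3,5] PP  <  k=4
[1,5] N  >  k=3
[5,6] (S\NP)\N  lex  "heard"
[1,6] S\NP  <  k=5
[0,6] S  >  k=1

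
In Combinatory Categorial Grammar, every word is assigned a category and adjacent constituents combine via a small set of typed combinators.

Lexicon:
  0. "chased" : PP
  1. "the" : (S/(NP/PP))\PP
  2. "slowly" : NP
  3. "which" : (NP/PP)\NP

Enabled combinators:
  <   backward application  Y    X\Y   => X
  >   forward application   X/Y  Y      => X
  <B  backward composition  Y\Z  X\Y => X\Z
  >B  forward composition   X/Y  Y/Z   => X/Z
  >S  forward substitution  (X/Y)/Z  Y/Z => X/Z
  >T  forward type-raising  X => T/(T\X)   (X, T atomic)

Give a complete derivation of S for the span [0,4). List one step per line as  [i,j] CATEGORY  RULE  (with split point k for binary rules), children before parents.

[0,1] PP  lex  "chased"
[1,2] (S/(NP/PP))\PP  lex  "the"
[0,2] S/(NP/PP)  <  k=1
[2,3] NP  lex  "slowly"
[3,4] (NP/PP)\NP  lex  "which"
[2,4] NP/PP  <  k=3
[0,4] S  >  k=2

[0,4] S   >
  [0,2] S/(NP/PP)   <
    [0,1] "chased" : PP
    [1,2] "the" : (S/(NP/PP))\PP
  [2,4] NP/PP   <
    [2,3] "slowly" : NP
    [3,4] "which" : (NP/PP)\NP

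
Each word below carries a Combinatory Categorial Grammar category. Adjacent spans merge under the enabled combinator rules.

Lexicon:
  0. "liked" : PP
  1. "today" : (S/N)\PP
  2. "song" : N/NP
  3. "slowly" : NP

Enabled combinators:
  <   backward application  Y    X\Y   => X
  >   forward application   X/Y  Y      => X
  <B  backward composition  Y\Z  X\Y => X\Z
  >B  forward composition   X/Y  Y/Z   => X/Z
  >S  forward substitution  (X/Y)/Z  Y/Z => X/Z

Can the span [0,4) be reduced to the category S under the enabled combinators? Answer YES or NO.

[0,4] S   >
  [0,3] S/NP   >B
    [0,2] S/N   <
      [0,1] "liked" : PP
      [1,2] "today" : (S/N)\PP
    [2,3] "song" : N/NP
  [3,4] "slowly" : NP

YES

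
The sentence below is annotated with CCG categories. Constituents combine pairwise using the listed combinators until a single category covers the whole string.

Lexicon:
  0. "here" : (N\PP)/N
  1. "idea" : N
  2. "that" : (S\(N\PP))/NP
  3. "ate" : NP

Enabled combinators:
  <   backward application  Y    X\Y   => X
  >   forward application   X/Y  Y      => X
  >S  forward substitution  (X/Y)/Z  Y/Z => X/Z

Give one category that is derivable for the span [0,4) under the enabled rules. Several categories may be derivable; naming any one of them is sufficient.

[0,4] S   <
  [0,2] N\PP   >
    [0,1] "here" : (N\PP)/N
    [1,2] "idea" : N
  [2,4] S\(N\PP)   >
    [2,3] "that" : (S\(N\PP))/NP
    [3,4] "ate" : NP

S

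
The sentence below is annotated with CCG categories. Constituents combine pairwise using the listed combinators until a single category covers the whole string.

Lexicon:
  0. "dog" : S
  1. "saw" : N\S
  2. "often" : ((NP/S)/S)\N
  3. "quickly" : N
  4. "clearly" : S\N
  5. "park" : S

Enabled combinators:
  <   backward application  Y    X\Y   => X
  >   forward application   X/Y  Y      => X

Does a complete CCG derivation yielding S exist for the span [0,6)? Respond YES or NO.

S N\S ((NP/S)/S)\N N S\N S
CKY chart[0,6] = {NP}; S ∉ chart

NO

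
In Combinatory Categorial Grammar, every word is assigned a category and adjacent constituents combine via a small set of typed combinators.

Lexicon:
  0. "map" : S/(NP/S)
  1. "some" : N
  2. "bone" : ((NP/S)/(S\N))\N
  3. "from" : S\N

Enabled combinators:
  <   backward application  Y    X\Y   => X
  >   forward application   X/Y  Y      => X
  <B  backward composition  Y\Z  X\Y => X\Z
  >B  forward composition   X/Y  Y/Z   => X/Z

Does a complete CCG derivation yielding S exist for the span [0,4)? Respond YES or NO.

YES

[0,4] S   >
  [0,1] "map" : S/(NP/S)
  [1,4] NP/S   >
    [1,3] (NP/S)/(S\N)   <
      [1,2] "some" : N
      [2,3] "bone" : ((NP/S)/(S\N))\N
    [3,4] "from" : S\N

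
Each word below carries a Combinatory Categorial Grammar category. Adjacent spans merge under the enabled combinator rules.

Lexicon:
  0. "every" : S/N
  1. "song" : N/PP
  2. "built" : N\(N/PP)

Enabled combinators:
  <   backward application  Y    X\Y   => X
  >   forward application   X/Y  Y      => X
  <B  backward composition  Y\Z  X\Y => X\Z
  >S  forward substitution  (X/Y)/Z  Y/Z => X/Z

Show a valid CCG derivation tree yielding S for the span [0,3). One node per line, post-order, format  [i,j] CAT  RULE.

[0,1] S/N  lex  "every"
[1,2] N/PP  lex  "song"
[2,3] N\(N/PP)  lex  "built"
[1,3] N  <  k=2
[0,3] S  >  k=1

[0,3] S   >
  [0,1] "every" : S/N
  [1,3] N   <
    [1,2] "song" : N/PP
    [2,3] "built" : N\(N/PP)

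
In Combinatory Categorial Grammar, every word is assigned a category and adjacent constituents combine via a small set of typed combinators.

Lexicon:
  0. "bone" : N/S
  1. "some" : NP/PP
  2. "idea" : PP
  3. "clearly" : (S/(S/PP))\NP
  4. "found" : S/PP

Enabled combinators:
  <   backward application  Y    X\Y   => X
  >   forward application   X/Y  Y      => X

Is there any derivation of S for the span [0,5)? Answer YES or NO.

N/S NP/PP PP (S/(S/PP))\NP S/PP
CKY chart[0,5] = {N}; S ∉ chart

NO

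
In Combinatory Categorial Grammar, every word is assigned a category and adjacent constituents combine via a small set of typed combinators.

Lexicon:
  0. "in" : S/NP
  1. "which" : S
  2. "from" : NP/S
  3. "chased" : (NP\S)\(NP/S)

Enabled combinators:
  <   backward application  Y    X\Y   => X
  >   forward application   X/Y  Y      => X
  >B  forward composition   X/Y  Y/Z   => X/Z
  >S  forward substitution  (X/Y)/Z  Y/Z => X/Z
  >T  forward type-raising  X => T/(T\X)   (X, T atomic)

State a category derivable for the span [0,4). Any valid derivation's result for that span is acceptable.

S

[0,4] S   >
  [0,1] "in" : S/NP
  [1,4] NP   <
    [1,2] "which" : S
    [2,4] NP\S   <
      [2,3] "from" : NP/S
      [3,4] "chased" : (NP\S)\(NP/S)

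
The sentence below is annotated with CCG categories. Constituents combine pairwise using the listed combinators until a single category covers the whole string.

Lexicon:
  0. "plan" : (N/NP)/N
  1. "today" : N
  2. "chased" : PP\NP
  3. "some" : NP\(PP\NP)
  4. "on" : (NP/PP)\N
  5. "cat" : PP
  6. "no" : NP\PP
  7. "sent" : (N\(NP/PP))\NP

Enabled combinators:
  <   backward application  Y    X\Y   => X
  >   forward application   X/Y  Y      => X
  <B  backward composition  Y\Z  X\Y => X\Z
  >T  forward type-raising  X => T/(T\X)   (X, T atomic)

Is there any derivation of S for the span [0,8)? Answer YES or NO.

NO

(N/NP)/N N PP\NP NP\(PP\NP) (NP/PP)\N PP NP\PP (N\(NP/PP))\NP
CKY chart[0,8] = {N, N/(N\N), NP/(NP\N), PP/(PP\N), S/(S\N)}; S ∉ chart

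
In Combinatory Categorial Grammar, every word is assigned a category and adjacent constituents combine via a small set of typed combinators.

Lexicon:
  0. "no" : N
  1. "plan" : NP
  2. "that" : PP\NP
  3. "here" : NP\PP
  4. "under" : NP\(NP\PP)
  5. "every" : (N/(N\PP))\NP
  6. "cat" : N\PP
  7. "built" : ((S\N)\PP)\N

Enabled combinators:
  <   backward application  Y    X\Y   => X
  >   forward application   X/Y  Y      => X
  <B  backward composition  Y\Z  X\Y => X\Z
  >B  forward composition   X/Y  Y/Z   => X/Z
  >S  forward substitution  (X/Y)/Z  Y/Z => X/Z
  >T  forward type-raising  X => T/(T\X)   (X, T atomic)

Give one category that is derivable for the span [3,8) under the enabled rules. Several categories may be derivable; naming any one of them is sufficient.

[0,8] S   <
  [0,1] "no" : N
  [1,8] S\N   <
    [1,3] PP   >
      [1,2] PP/(PP\NP)   >T
        [1,2] "plan" : NP
      [2,3] "that" : PP\NP
    [3,8] (S\N)\PP   <
      [3,7] N   >
        [3,6] N/(N\PP)   <
          [3,5] NP   <
            [3,4] "here" : NP\PP
            [4,5] "under" : NP\(NP\PP)
          [5,6] "every" : (N/(N\PP))\NP
        [6,7] "cat" : N\PP
      [7,8] "built" : ((S\N)\PP)\N

(S\N)\PP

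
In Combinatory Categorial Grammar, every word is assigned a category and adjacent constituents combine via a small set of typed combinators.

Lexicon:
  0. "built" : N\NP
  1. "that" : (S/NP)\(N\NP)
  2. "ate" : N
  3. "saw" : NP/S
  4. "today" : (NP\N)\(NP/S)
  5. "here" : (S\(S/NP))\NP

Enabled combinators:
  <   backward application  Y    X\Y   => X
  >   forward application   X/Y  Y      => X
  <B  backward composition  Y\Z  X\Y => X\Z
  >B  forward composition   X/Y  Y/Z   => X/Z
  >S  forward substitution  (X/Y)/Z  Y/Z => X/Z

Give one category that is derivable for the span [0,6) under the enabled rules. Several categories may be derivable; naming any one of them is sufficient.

S

[0,6] S   <
  [0,2] S/NP   <
    [0,1] "built" : N\NP
    [1,2] "that" : (S/NP)\(N\NP)
  [2,6] S\(S/NP)   <
    [2,5] NP   <
      [2,3] "ate" : N
      [3,5] NP\N   <
        [3,4] "saw" : NP/S
        [4,5] "today" : (NP\N)\(NP/S)
    [5,6] "here" : (S\(S/NP))\NP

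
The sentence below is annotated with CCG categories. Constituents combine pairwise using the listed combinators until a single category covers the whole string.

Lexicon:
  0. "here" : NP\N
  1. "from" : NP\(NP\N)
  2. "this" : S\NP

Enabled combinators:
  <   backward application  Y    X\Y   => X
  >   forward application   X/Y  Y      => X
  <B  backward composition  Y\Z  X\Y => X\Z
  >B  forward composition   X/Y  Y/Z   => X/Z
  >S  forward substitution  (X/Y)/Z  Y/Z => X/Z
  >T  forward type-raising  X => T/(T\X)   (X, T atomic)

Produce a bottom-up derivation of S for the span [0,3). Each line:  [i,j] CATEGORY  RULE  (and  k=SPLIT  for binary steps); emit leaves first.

[0,3] S   <
  [0,2] NP   <
    [0,1] "here" : NP\N
    [1,2] "from" : NP\(NP\N)
  [2,3] "this" : S\NP

[0,1] NP\N  lex  "here"
[1,2] NP\(NP\N)  lex  "from"
[0,2] NP  <  k=1
[2,3] S\NP  lex  "this"
[0,3] S  <  k=2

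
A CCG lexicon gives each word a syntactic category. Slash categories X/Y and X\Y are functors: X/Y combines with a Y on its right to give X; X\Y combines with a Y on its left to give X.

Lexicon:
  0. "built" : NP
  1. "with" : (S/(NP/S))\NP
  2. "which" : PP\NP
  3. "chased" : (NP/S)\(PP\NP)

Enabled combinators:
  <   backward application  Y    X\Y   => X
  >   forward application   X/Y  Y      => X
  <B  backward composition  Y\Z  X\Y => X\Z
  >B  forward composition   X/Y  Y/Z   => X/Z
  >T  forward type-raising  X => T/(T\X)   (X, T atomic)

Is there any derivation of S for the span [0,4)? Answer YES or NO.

YES

[0,4] S   >
  [0,2] S/(NP/S)   <
    [0,1] "built" : NP
    [1,2] "with" : (S/(NP/S))\NP
  [2,4] NP/S   <
    [2,3] "which" : PP\NP
    [3,4] "chased" : (NP/S)\(PP\NP)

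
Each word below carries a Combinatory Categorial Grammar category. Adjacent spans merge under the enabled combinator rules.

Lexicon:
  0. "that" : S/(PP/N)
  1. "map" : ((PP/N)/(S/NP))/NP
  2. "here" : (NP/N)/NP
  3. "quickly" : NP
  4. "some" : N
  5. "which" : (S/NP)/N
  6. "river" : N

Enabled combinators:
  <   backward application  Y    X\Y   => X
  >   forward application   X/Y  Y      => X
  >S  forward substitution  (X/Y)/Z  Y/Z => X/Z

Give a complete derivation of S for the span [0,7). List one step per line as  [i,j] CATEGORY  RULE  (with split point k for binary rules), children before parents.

[0,1] S/(PP/N)  lex  "that"
[1,2] ((PP/N)/(S/NP))/NP  lex  "map"
[2,3] (NP/N)/NP  lex  "here"
[3,4] NP  lex  "quickly"
[2,4] NP/N  >  k=3
[4,5] N  lex  "some"
[2,5] NP  >  k=4
[1,5] (PP/N)/(S/NP)  >  k=2
[5,6] (S/NP)/N  lex  "which"
[6,7] N  lex  "river"
[5,7] S/NP  >  k=6
[1,7] PP/N  >  k=5
[0,7] S  >  k=1

[0,7] S   >
  [0,1] "that" : S/(PP/N)
  [1,7] PP/N   >
    [1,5] (PP/N)/(S/NP)   >
      [1,2] "map" : ((PP/N)/(S/NP))/NP
      [2,5] NP   >
        [2,4] NP/N   >
          [2,3] "here" : (NP/N)/NP
          [3,4] "quickly" : NP
        [4,5] "some" : N
    [5,7] S/NP   >
      [5,6] "which" : (S/NP)/N
      [6,7] "river" : N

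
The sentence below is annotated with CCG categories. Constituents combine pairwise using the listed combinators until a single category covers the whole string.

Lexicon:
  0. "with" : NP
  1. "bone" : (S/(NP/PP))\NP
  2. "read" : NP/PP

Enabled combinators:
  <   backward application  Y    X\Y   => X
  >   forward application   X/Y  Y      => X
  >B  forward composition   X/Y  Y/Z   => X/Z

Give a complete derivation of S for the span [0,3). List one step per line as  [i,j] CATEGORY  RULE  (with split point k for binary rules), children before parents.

[0,1] NP  lex  "with"
[1,2] (S/(NP/PP))\NP  lex  "bone"
[0,2] S/(NP/PP)  <  k=1
[2,3] NP/PP  lex  "read"
[0,3] S  >  k=2

[0,3] S   >
  [0,2] S/(NP/PP)   <
    [0,1] "with" : NP
    [1,2] "bone" : (S/(NP/PP))\NP
  [2,3] "read" : NP/PP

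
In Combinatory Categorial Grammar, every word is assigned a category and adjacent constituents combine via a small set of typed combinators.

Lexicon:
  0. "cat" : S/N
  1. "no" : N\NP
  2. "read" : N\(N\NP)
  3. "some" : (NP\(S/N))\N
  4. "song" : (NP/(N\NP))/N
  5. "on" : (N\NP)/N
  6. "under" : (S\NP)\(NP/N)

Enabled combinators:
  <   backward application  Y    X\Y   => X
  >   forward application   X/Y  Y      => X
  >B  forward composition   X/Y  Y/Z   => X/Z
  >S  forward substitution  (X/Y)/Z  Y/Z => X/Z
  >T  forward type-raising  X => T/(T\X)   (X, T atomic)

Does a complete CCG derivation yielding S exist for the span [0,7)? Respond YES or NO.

[0,7] S   <
  [0,4] NP   <
    [0,1] "cat" : S/N
    [1,4] NP\(S/N)   <
      [1,3] N   <
        [1,2] "no" : N\NP
        [2,3] "read" : N\(N\NP)
      [3,4] "some" : (NP\(S/N))\N
  [4,7] S\NP   <
    [4,6] NP/N   >S
      [4,5] "song" : (NP/(N\NP))/N
      [5,6] "on" : (N\NP)/N
    [6,7] "under" : (S\NP)\(NP/N)

YES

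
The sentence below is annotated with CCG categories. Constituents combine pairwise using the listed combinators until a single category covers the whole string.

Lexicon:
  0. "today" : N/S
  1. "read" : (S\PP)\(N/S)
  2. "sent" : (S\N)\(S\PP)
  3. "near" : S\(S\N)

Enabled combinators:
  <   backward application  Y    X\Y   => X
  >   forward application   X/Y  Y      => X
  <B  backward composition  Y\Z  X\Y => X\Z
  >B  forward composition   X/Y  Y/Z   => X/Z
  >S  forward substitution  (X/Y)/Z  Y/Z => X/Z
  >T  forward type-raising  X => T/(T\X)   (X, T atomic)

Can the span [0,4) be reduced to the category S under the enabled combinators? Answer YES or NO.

[0,4] S   <
  [0,3] S\N   <
    [0,2] S\PP   <
      [0,1] "today" : N/S
      [1,2] "read" : (S\PP)\(N/S)
    [2,3] "sent" : (S\N)\(S\PP)
  [3,4] "near" : S\(S\N)

YES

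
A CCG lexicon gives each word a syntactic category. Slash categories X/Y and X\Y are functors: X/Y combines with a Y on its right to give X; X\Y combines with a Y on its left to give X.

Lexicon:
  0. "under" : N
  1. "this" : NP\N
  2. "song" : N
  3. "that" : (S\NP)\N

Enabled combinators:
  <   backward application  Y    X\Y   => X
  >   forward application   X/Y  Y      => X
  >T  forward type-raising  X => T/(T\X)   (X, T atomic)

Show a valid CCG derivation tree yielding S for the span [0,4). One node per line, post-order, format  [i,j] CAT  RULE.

[0,1] N  lex  "under"
[1,2] NP\N  lex  "this"
[0,2] NP  <  k=1
[2,3] N  lex  "song"
[3,4] (S\NP)\N  lex  "that"
[2,4] S\NP  <  k=3
[0,4] S  <  k=2

[0,4] S   <
  [0,2] NP   <
    [0,1] "under" : N
    [1,2] "this" : NP\N
  [2,4] S\NP   <
    [2,3] "song" : N
    [3,4] "that" : (S\NP)\N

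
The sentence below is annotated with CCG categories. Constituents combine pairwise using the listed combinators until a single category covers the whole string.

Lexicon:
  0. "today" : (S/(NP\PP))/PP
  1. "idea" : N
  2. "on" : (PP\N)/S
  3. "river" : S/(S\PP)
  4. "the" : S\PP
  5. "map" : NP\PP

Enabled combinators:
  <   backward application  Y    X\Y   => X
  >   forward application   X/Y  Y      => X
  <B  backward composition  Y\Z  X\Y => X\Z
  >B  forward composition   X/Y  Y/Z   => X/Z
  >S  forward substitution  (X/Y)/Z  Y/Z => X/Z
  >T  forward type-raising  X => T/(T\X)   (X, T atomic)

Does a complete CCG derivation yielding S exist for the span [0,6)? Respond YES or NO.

YES

[0,6] S   >
  [0,5] S/(NP\PP)   >
    [0,1] "today" : (S/(NP\PP))/PP
    [1,5] PP   >
      [1,2] PP/(PP\N)   >T
        [1,2] "idea" : N
      [2,5] PP\N   >
        [2,3] "on" : (PP\N)/S
        [3,5] S   >
          [3,4] "river" : S/(S\PP)
          [4,5] "the" : S\PP
  [5,6] "map" : NP\PP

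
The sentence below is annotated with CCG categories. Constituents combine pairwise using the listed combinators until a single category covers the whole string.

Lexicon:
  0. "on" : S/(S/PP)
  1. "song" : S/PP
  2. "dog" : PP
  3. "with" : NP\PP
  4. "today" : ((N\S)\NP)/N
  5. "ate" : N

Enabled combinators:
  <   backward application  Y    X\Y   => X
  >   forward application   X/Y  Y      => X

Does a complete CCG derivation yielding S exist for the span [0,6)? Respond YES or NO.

S/(S/PP) S/PP PP NP\PP ((N\S)\NP)/N N
CKY chart[0,6] = {N}; S ∉ chart

NO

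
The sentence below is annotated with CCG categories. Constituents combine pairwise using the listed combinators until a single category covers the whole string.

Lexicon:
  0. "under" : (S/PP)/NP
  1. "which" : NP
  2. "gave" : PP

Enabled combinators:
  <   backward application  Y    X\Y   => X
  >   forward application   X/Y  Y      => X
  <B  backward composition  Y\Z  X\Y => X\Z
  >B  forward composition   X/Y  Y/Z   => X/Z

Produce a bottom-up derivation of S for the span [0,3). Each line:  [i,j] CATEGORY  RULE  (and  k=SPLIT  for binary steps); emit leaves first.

[0,1] (S/PP)/NP  lex  "under"
[1,2] NP  lex  "which"
[0,2] S/PP  >  k=1
[2,3] PP  lex  "gave"
[0,3] S  >  k=2

[0,3] S   >
  [0,2] S/PP   >
    [0,1] "under" : (S/PP)/NP
    [1,2] "which" : NP
  [2,3] "gave" : PP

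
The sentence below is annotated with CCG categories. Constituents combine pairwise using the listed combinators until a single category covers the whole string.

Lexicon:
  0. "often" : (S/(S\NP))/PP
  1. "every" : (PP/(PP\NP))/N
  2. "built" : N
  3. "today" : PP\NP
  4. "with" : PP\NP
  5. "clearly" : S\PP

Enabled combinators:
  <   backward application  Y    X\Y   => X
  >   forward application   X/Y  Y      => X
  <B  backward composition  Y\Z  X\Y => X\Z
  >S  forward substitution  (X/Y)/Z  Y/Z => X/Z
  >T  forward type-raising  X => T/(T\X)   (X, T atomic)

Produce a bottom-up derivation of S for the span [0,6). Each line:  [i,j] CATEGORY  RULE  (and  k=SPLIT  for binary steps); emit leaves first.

[0,6] S   >
  [0,4] S/(S\NP)   >
    [0,1] "often" : (S/(S\NP))/PP
    [1,4] PP   >
      [1,3] PP/(PP\NP)   >
        [1,2] "every" : (PP/(PP\NP))/N
        [2,3] "built" : N
      [3,4] "today" : PP\NP
  [4,6] S\NP   <B
    [4,5] "with" : PP\NP
    [5,6] "clearly" : S\PP

[0,1] (S/(S\NP))/PP  lex  "often"
[1,2] (PP/(PP\NP))/N  lex  "every"
[2,3] N  lex  "built"
[1,3] PP/(PP\NP)  >  k=2
[3,4] PP\NP  lex  "today"
[1,4] PP  >  k=3
[0,4] S/(S\NP)  >  k=1
[4,5] PP\NP  lex  "with"
[5,6] S\PP  lex  "clearly"
[4,6] S\NP  <B  k=5
[0,6] S  >  k=4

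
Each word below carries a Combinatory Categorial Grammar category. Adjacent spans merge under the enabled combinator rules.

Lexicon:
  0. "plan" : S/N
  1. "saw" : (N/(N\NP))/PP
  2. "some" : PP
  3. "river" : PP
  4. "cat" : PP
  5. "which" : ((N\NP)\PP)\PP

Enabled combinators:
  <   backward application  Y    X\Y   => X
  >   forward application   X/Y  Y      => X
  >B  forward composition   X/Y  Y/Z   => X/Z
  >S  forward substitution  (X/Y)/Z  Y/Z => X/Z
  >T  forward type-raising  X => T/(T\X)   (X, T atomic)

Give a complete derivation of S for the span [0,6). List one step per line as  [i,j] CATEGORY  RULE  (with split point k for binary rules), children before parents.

[0,6] S   >
  [0,1] "plan" : S/N
  [1,6] N   >
    [1,3] N/(N\NP)   >
      [1,2] "saw" : (N/(N\NP))/PP
      [2,3] "some" : PP
    [3,6] N\NP   <
      [3,4] "river" : PP
      [4,6] (N\NP)\PP   <
        [4,5] "cat" : PP
        [5,6] "which" : ((N\NP)\PP)\PP

[0,1] S/N  lex  "plan"
[1,2] (N/(N\NP))/PP  lex  "saw"
[2,3] PP  lex  "some"
[1,3] N/(N\NP)  >  k=2
[3,4] PP  lex  "river"
[4,5] PP  lex  "cat"
[5,6] ((N\NP)\PP)\PP  lex  "which"
[4,6] (N\NP)\PP  <  k=5
[3,6] N\NP  <  k=4
[1,6] N  >  k=3
[0,6] S  >  k=1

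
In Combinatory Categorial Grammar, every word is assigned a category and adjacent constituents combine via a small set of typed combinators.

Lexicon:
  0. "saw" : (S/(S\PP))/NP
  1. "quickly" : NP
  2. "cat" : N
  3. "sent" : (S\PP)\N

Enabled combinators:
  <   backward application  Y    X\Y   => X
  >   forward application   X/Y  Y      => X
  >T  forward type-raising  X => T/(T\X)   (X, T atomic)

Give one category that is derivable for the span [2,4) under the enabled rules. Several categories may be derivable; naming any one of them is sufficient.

[0,4] S   >
  [0,2] S/(S\PP)   >
    [0,1] "saw" : (S/(S\PP))/NP
    [1,2] "quickly" : NP
  [2,4] S\PP   <
    [2,3] "cat" : N
    [3,4] "sent" : (S\PP)\N

S\PP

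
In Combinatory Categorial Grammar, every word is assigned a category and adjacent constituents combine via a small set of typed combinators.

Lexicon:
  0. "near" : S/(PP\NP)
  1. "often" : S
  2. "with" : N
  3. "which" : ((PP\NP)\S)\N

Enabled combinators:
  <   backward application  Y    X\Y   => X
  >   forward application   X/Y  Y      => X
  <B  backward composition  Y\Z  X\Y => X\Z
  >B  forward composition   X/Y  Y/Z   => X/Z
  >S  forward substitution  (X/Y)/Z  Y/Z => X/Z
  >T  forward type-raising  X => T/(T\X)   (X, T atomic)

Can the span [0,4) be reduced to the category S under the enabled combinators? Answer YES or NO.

[0,4] S   >
  [0,1] "near" : S/(PP\NP)
  [1,4] PP\NP   <
    [1,2] "often" : S
    [2,4] (PP\NP)\S   <
      [2,3] "with" : N
      [3,4] "which" : ((PP\NP)\S)\N

YES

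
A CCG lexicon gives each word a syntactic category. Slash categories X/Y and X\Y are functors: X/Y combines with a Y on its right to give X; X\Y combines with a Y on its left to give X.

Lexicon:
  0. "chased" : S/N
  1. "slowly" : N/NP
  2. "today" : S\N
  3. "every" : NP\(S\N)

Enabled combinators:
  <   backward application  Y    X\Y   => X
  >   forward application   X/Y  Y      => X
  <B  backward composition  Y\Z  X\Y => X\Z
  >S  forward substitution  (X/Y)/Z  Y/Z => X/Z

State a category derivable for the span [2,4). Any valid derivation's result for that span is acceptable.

[0,4] S   >
  [0,1] "chased" : S/N
  [1,4] N   >
    [1,2] "slowly" : N/NP
    [2,4] NP   <
      [2,3] "today" : S\N
      [3,4] "every" : NP\(S\N)

NP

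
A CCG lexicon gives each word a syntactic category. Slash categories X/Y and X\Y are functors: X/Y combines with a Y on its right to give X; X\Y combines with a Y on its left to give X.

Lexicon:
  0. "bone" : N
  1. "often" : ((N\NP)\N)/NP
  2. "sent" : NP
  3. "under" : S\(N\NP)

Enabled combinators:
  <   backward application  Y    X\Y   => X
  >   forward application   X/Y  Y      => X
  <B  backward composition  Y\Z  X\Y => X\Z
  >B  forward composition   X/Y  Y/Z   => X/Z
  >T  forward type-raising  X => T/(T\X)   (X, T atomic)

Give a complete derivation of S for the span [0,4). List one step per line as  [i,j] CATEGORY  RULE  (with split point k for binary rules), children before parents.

[0,1] N  lex  "bone"
[1,2] ((N\NP)\N)/NP  lex  "often"
[2,3] NP  lex  "sent"
[1,3] (N\NP)\N  >  k=2
[3,4] S\(N\NP)  lex  "under"
[1,4] S\N  <B  k=3
[0,4] S  <  k=1

[0,4] S   <
  [0,1] "bone" : N
  [1,4] S\N   <B
    [1,3] (N\NP)\N   >
      [1,2] "often" : ((N\NP)\N)/NP
      [2,3] "sent" : NP
    [3,4] "under" : S\(N\NP)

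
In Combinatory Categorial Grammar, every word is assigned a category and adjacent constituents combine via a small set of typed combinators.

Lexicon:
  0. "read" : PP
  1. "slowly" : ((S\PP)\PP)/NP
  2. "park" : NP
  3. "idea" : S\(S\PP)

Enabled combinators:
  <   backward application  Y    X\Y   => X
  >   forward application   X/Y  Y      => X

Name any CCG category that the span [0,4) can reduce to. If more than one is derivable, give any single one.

S

[0,4] S   <
  [0,3] S\PP   <
    [0,1] "read" : PP
    [1,3] (S\PP)\PP   >
      [1,2] "slowly" : ((S\PP)\PP)/NP
      [2,3] "park" : NP
  [3,4] "idea" : S\(S\PP)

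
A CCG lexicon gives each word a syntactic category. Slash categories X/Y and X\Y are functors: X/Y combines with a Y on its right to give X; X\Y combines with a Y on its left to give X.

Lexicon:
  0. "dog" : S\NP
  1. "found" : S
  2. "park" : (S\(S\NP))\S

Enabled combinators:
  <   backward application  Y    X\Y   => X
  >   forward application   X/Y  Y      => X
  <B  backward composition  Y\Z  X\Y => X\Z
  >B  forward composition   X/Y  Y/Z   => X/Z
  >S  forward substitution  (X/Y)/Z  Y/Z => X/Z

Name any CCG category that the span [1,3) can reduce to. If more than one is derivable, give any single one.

[0,3] S   <
  [0,1] "dog" : S\NP
  [1,3] S\(S\NP)   <
    [1,2] "found" : S
    [2,3] "park" : (S\(S\NP))\S

S\(S\NP)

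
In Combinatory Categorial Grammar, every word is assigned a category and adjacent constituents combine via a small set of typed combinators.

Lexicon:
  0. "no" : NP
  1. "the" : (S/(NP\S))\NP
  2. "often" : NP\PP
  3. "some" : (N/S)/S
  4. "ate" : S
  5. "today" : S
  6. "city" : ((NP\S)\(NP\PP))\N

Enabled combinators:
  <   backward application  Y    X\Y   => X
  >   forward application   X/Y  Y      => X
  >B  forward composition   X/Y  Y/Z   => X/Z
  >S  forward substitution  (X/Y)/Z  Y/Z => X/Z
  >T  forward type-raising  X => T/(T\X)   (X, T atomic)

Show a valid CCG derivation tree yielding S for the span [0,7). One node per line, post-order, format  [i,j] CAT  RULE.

[0,7] S   >
  [0,2] S/(NP\S)   <
    [0,1] "no" : NP
    [1,2] "the" : (S/(NP\S))\NP
  [2,7] NP\S   <
    [2,3] "often" : NP\PP
    [3,7] (NP\S)\(NP\PP)   <
      [3,6] N   >
        [3,5] N/S   >
          [3,4] "some" : (N/S)/S
          [4,5] "ate" : S
        [5,6] "today" : S
      [6,7] "city" : ((NP\S)\(NP\PP))\N

[0,1] NP  lex  "no"
[1,2] (S/(NP\S))\NP  lex  "the"
[0,2] S/(NP\S)  <  k=1
[2,3] NP\PP  lex  "often"
[3,4] (N/S)/S  lex  "some"
[4,5] S  lex  "ate"
[3,5] N/S  >  k=4
[5,6] S  lex  "today"
[3,6] N  >  k=5
[6,7] ((NP\S)\(NP\PP))\N  lex  "city"
[3,7] (NP\S)\(NP\PP)  <  k=6
[2,7] NP\S  <  k=3
[0,7] S  >  k=2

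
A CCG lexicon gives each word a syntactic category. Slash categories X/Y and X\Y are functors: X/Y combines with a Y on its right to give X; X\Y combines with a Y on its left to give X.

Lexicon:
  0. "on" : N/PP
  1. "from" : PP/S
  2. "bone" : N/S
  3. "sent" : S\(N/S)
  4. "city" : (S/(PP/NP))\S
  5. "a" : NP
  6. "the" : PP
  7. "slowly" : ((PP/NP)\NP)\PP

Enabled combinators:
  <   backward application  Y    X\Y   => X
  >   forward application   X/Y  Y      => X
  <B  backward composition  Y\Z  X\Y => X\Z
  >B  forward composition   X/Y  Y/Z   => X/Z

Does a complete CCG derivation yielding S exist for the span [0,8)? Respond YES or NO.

NO

N/PP PP/S N/S S\(N/S) (S/(PP/NP))\S NP PP ((PP/NP)\NP)\PP
CKY chart[0,8] = {N}; S ∉ chart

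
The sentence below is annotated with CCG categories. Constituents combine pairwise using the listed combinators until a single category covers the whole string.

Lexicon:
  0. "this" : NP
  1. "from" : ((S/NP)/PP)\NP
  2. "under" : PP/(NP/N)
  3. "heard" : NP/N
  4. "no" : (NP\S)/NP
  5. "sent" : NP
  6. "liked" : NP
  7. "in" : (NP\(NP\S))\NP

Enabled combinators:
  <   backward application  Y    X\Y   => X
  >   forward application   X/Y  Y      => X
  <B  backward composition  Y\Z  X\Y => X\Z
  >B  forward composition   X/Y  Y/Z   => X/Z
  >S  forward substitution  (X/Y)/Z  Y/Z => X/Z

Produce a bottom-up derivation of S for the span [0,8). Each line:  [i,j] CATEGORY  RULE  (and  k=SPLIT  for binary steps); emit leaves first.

[0,1] NP  lex  "this"
[1,2] ((S/NP)/PP)\NP  lex  "from"
[0,2] (S/NP)/PP  <  k=1
[2,3] PP/(NP/N)  lex  "under"
[3,4] NP/N  lex  "heard"
[2,4] PP  >  k=3
[0,4] S/NP  >  k=2
[4,5] (NP\S)/NP  lex  "no"
[5,6] NP  lex  "sent"
[4,6] NP\S  >  k=5
[6,7] NP  lex  "liked"
[7,8] (NP\(NP\S))\NP  lex  "in"
[6,8] NP\(NP\S)  <  k=7
[4,8] NP  <  k=6
[0,8] S  >  k=4

[0,8] S   >
  [0,4] S/NP   >
    [0,2] (S/NP)/PP   <
      [0,1] "this" : NP
      [1,2] "from" : ((S/NP)/PP)\NP
    [2,4] PP   >
      [2,3] "under" : PP/(NP/N)
      [3,4] "heard" : NP/N
  [4,8] NP   <
    [4,6] NP\S   >
      [4,5] "no" : (NP\S)/NP
      [5,6] "sent" : NP
    [6,8] NP\(NP\S)   <
      [6,7] "liked" : NP
      [7,8] "in" : (NP\(NP\S))\NP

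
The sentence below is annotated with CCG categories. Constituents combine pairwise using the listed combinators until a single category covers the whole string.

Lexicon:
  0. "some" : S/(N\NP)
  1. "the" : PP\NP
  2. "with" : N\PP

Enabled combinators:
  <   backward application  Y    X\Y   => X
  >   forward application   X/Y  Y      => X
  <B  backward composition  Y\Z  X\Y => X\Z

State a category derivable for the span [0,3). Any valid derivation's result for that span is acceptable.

[0,3] S   >
  [0,1] "some" : S/(N\NP)
  [1,3] N\NP   <B
    [1,2] "the" : PP\NP
    [2,3] "with" : N\PP

S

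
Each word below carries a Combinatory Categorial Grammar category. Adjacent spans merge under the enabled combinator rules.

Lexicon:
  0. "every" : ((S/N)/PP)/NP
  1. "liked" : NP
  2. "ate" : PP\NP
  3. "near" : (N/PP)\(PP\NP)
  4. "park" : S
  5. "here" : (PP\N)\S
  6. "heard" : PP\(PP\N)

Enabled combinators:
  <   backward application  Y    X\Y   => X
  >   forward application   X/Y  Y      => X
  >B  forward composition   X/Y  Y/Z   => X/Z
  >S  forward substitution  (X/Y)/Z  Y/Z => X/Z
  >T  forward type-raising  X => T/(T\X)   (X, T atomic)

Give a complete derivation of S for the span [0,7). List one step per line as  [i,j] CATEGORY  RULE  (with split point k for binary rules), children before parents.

[0,1] ((S/N)/PP)/NP  lex  "every"
[1,2] NP  lex  "liked"
[0,2] (S/N)/PP  >  k=1
[2,3] PP\NP  lex  "ate"
[3,4] (N/PP)\(PP\NP)  lex  "near"
[2,4] N/PP  <  k=3
[0,4] S/PP  >S  k=2
[4,5] S  lex  "park"
[5,6] (PP\N)\S  lex  "here"
[4,6] PP\N  <  k=5
[6,7] PP\(PP\N)  lex  "heard"
[4,7] PP  <  k=6
[0,7] S  >  k=4

[0,7] S   >
  [0,4] S/PP   >S
    [0,2] (S/N)/PP   >
      [0,1] "every" : ((S/N)/PP)/NP
      [1,2] "liked" : NP
    [2,4] N/PP   <
      [2,3] "ate" : PP\NP
      [3,4] "near" : (N/PP)\(PP\NP)
  [4,7] PP   <
    [4,6] PP\N   <
      [4,5] "park" : S
      [5,6] "here" : (PP\N)\S
    [6,7] "heard" : PP\(PP\N)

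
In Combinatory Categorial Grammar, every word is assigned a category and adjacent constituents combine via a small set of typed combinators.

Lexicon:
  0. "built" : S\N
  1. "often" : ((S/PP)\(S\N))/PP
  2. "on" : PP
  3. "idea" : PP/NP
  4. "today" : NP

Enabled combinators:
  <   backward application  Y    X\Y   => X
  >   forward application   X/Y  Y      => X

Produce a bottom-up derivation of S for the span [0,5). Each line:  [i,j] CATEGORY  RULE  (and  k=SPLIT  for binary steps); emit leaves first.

[0,1] S\N  lex  "built"
[1,2] ((S/PP)\(S\N))/PP  lex  "often"
[2,3] PP  lex  "on"
[1,3] (S/PP)\(S\N)  >  k=2
[0,3] S/PP  <  k=1
[3,4] PP/NP  lex  "idea"
[4,5] NP  lex  "today"
[3,5] PP  >  k=4
[0,5] S  >  k=3

[0,5] S   >
  [0,3] S/PP   <
    [0,1] "built" : S\N
    [1,3] (S/PP)\(S\N)   >
      [1,2] "often" : ((S/PP)\(S\N))/PP
      [2,3] "on" : PP
  [3,5] PP   >
    [3,4] "idea" : PP/NP
    [4,5] "today" : NP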